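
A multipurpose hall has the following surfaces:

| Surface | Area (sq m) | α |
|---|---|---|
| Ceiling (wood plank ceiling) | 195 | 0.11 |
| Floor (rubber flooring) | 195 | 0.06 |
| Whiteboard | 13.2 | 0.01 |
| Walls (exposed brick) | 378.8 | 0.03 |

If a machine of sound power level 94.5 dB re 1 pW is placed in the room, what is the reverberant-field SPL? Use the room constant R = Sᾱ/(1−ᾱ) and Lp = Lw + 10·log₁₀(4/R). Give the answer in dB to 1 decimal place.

Σ(Sᵢαᵢ) = 195·0.11 + 195·0.06 + 13.2·0.01 + 378.8·0.03 = 44.646; total area S = 782.0 sq m.
ᾱ = 44.646/782.0 = 0.0571; R = Sᾱ/(1−ᾱ) = 44.646/(1−0.0571) = 47.350 sq m.
Lp = Lw + 10 log₁₀(4/R) = 94.5 -10.73 = 83.8 dB.

83.8 dB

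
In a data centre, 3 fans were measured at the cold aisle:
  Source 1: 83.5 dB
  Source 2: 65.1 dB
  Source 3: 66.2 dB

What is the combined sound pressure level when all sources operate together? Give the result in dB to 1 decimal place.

83.6 dB

Converting to relative power and adding: 10^(83.5/10) + 10^(65.1/10) + 10^(66.2/10) = 2.313e+08.
L_total = 10·log₁₀(2.313e+08) = 83.6 dB.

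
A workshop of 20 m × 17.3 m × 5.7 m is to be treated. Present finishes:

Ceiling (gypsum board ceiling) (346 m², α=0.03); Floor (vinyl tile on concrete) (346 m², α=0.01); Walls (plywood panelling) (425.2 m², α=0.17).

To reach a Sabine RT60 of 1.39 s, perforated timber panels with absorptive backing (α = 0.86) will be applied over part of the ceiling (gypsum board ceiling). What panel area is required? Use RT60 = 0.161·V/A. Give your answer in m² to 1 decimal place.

171.5

Summing Sᵢαᵢ: 10.380 + 3.460 + 72.284 → A₁ = 86.124 sabins.
V = 1972.2 m³. Target absorption A₂ = 0.161 × 1972.2 / 1.39 = 228.435 sabins.
ΔA needed = 228.435 − 86.124 = 142.311 sabins.
Net gain per m²: Δα = 0.86 − 0.03 = 0.83.
Area = ΔA/Δα = 142.311/0.83 = 171.5 m².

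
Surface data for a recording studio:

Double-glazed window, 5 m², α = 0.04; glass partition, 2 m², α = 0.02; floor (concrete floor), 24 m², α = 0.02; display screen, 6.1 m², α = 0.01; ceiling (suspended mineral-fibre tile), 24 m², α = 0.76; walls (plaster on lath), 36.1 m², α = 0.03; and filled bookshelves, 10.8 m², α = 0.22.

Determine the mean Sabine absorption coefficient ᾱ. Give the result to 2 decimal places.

S = Σ Sᵢ = 5 + 2 + 24 + 6.1 + 24 + 36.1 + 10.8 = 108.0 m².
Σ(Sᵢαᵢ) = 5*0.04 + 2*0.02 + 24*0.02 + 6.1*0.01 + 24*0.76 + 36.1*0.03 + 10.8*0.22 = 22.480.
ᾱ = A/S = 0.21.

0.21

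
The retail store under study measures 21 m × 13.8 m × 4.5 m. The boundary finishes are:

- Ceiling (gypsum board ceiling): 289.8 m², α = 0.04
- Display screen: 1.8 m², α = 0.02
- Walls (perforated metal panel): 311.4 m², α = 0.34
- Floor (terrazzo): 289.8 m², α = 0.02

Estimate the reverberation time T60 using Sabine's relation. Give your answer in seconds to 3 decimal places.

1.703 sec

A = Σ Sᵢαᵢ = 289.8·0.04 + 1.8·0.02 + 311.4·0.34 + 289.8·0.02 = 123.300 sabins.
V = 21·13.8·4.5 = 1304.1 m³.
T = 0.161 V/A = 0.161·1304.1/123.300 = 1.703 s.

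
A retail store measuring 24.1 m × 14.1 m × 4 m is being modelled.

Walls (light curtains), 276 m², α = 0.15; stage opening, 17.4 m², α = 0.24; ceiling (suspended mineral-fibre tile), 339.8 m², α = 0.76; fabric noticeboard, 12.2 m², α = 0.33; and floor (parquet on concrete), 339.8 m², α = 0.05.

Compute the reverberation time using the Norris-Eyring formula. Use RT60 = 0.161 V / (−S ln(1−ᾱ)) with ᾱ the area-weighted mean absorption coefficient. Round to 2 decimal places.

S = Σ Sᵢ = 985.2 m².
Absorption A = 276×0.15 + 17.4×0.24 + 339.8×0.76 + 12.2×0.33 + 339.8×0.05 = 324.840 sabins.
Mean coefficient ᾱ = A/S = 0.3297.
−S·ln(1−ᾱ) = −985.2 × ln(1 − 0.3297) = 394.109.
V = 24.1 × 14.1 × 4 = 1359.24 m³.
RT60 = 0.161 × 1359.24 / 394.109 = 0.56 s.

0.56 s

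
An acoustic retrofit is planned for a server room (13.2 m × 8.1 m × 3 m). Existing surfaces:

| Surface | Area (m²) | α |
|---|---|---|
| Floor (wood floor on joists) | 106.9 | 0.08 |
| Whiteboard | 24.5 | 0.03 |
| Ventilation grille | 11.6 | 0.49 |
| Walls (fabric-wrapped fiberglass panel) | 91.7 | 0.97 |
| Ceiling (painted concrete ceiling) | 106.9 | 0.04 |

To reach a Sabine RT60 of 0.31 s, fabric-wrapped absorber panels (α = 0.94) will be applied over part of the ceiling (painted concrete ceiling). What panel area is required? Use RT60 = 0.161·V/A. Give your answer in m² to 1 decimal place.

Total absorption A₁ = 106.9×0.08 + 24.5×0.03 + 11.6×0.49 + 91.7×0.97 + 106.9×0.04
  = 8.552 + 0.735 + 5.684 + 88.949 + 4.276 = 108.196 m² sabins.
Required A₂ = 0.161·320.76/0.31 = 166.588 sabins.
ΔA needed = 166.588 − 108.196 = 58.392 sabins.
Net gain per m²: Δα = 0.94 − 0.04 = 0.90.
Area = ΔA/Δα = 58.392/0.90 = 64.9 m².

64.9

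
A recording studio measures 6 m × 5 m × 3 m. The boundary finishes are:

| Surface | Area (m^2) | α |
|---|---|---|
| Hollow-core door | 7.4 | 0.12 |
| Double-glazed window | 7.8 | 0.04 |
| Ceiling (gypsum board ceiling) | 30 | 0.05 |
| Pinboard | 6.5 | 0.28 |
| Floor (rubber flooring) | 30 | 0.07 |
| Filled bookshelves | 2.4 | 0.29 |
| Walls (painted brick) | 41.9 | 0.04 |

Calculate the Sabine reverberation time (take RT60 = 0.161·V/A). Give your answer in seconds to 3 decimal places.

1.611 seconds

Summing Sᵢαᵢ: 0.888 + 0.312 + 1.500 + 1.820 + 2.100 + 0.696 + 1.676 → A = 8.992 sabins.
Volume V = 6 × 5 × 3 = 90 m³.
RT60 = 0.161 · V / A = 0.161 × 90 / 8.992 = 1.611 s.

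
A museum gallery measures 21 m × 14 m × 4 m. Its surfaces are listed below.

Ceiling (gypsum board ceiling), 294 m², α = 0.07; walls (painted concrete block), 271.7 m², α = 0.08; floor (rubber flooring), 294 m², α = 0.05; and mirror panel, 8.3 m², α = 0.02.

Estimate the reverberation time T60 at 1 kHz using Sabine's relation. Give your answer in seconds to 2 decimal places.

Total absorption A = 294×0.07 + 271.7×0.08 + 294×0.05 + 8.3×0.02
  = 20.580 + 21.736 + 14.700 + 0.166 = 57.182 m² sabins.
V = 21·14·4 = 1176 m³.
T = 0.161 V/A = 0.161·1176/57.182 = 3.31 s.

3.31 sec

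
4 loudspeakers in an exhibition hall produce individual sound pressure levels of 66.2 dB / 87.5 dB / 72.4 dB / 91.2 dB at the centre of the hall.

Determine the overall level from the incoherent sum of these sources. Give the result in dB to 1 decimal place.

Sum in the linear (power) domain: Σ 10^(Lᵢ/10) = 10^(66.2/10) + 10^(87.5/10) + 10^(72.4/10) + 10^(91.2/10) = 1.902e+09.
L_total = 10·log₁₀(1.902e+09) = 92.8 dB.

92.8 dB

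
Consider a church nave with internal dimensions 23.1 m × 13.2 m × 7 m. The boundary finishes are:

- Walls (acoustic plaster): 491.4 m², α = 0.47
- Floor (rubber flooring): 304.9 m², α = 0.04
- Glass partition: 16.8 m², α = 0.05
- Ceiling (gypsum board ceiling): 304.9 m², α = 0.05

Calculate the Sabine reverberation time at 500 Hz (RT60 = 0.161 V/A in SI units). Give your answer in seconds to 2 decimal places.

A = Σ Sᵢαᵢ = 491.4·0.47 + 304.9·0.04 + 16.8·0.05 + 304.9·0.05 = 259.239 sabins.
Volume V = 23.1 × 13.2 × 7 = 2134.44 m³.
T = 0.161 V/A = 0.161·2134.44/259.239 = 1.33 s.

1.33 s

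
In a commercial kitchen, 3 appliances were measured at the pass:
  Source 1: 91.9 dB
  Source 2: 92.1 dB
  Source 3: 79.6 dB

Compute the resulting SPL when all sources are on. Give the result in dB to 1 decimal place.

Converting to relative power and adding: 10^(91.9/10) + 10^(92.1/10) + 10^(79.6/10) = 3.262e+09.
Combined level = 10 log₁₀(3.262e+09) = 95.1 dB.

95.1 dB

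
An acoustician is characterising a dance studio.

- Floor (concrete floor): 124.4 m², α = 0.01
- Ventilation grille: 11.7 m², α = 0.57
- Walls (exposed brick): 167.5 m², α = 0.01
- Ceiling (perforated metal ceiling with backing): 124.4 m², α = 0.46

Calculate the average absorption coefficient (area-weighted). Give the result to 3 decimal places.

Total surface area S = 428.0 m².
Weighted sum Σ Sα = 66.812.
ᾱ = 66.812 / 428.0 = 0.156.

0.156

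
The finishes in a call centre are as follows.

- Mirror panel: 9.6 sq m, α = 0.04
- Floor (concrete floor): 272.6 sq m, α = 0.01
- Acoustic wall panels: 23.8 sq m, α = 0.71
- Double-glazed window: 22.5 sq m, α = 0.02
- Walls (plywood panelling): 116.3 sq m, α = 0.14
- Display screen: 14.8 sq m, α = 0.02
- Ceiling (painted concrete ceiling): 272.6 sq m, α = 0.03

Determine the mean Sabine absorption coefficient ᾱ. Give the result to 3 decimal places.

Total surface area S = 732.2 sq m.
Weighted sum Σ Sα = 45.214.
ᾱ = 45.214 / 732.2 = 0.062.

0.062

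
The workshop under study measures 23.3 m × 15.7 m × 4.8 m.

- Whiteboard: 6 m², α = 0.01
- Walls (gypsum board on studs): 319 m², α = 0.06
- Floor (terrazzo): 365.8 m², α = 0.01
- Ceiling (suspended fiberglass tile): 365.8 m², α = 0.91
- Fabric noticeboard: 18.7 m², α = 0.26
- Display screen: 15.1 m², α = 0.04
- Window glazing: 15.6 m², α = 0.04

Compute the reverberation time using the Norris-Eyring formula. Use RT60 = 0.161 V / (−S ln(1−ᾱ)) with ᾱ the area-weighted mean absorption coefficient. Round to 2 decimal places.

S = Σ Sᵢ = 1106.0 m².
Absorption A = 6×0.01 + 319×0.06 + 365.8×0.01 + 365.8×0.91 + 18.7×0.26 + 15.1×0.04 + 15.6×0.04 = 361.826 sabins.
Mean coefficient ᾱ = A/S = 0.3271.
Eyring denominator: −S ln(1−ᾱ) = 438.151.
V = 23.3 × 15.7 × 4.8 = 1755.888 m³.
T = 0.161·V/[−S·ln(1−ᾱ)] = 0.161·1755.888/438.151 = 0.65 s.

0.65 s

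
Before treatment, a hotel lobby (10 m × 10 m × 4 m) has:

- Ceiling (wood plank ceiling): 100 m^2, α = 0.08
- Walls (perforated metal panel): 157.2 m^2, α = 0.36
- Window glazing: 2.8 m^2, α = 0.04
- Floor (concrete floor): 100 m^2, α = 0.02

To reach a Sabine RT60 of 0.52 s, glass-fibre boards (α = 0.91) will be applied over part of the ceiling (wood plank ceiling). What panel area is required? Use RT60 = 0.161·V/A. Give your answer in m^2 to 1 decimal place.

Equivalent absorption area: A₁ = 100×0.08 + 157.2×0.36 + 2.8×0.04 + 100×0.02 = 66.704 m^2.
V = 400 m³. Target absorption A₂ = 0.161 × 400 / 0.52 = 123.846 sabins.
Absorption to add: 123.846 − 66.704 = 57.142 sabins.
Net gain per m^2: Δα = 0.91 − 0.08 = 0.83.
Area = ΔA/Δα = 57.142/0.83 = 68.8 m^2.

68.8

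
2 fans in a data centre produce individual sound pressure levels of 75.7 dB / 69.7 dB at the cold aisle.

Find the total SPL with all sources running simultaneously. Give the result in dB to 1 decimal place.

Converting to relative power and adding: 10^(75.7/10) + 10^(69.7/10) = 4.649e+07.
Back to dB: 10·log₁₀ Σ = 76.7 dB.

76.7 dB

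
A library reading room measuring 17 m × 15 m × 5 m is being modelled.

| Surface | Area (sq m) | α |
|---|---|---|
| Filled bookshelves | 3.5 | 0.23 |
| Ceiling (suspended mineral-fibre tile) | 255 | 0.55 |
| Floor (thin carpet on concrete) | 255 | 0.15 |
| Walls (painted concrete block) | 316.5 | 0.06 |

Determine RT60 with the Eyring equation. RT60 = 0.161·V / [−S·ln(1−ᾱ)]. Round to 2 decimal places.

0.91 s

S = Σ Sᵢ = 830.0 sq m.
Absorption A = 3.5×0.23 + 255×0.55 + 255×0.15 + 316.5×0.06 = 198.295 sabins.
Mean coefficient ᾱ = A/S = 0.2389.
Eyring denominator: −S ln(1−ᾱ) = 226.582.
V = 17 × 15 × 5 = 1275 m³.
T = 0.161·V/[−S·ln(1−ᾱ)] = 0.161·1275/226.582 = 0.91 s.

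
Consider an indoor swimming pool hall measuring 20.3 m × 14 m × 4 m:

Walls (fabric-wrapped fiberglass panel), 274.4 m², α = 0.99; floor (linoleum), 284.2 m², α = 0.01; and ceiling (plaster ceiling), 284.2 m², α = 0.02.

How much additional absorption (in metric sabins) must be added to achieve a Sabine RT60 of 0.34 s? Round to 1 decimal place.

258.1 sabins

A₁ = Σ Sᵢαᵢ = 274.4*0.99 + 284.2*0.01 + 284.2*0.02 = 280.182 sabins.
V = 1136.8 m³. Required absorption A₂ = 0.161 × 1136.8 / 0.34 = 538.308 sabins.
Shortfall: 538.308 − 280.182 = 258.1 sabins.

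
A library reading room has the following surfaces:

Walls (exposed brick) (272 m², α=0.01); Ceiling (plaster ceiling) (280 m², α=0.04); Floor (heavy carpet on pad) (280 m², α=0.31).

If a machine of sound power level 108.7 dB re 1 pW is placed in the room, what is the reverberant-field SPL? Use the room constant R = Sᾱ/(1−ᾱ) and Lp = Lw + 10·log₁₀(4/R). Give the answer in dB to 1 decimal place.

94.1 dB

A = 100.720 sabins; S = 832.0 m².
ᾱ = 100.720/832.0 = 0.1211; R = Sᾱ/(1−ᾱ) = 100.720/(1−0.1211) = 114.598 m².
Lp = 108.7 + 10·log₁₀(4/114.598) = 108.7 + (-14.57) = 94.1 dB.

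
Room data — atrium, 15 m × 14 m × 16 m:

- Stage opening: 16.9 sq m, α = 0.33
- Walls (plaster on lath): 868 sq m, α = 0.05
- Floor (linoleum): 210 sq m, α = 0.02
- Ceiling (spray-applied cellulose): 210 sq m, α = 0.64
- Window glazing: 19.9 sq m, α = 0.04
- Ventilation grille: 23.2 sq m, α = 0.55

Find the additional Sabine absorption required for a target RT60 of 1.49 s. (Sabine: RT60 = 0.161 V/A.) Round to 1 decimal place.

161.9 sabins

Total absorption A₁ = 16.9*0.33 + 868*0.05 + 210*0.02 + 210*0.64 + 19.9*0.04 + 23.2*0.55
  = 5.577 + 43.400 + 4.200 + 134.400 + 0.796 + 12.760 = 201.133 sq m sabins.
V = 3360 m³. Required absorption A₂ = 0.161 × 3360 / 1.49 = 363.060 sabins.
Additional absorption ΔA = 363.060 − 201.133 = 161.9 sabins.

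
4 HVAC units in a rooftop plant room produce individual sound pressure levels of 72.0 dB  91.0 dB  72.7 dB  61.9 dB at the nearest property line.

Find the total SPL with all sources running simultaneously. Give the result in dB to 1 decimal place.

91.1 dB

Converting to relative power and adding: 10^(72.0/10) + 10^(91.0/10) + 10^(72.7/10) + 10^(61.9/10) = 1.295e+09.
Combined level = 10 log₁₀(1.295e+09) = 91.1 dB.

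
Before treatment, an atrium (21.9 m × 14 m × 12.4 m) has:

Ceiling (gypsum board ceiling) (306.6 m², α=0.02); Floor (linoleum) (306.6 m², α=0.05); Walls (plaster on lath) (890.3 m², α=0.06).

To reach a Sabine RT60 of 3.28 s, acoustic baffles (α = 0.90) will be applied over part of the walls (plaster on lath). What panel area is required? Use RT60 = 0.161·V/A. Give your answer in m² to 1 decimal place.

Summing Sᵢαᵢ: 6.132 + 15.330 + 53.418 → A₁ = 74.880 sabins.
V = 3801.84 m³. Target absorption A₂ = 0.161 × 3801.84 / 3.28 = 186.615 sabins.
ΔA needed = 186.615 − 74.880 = 111.735 sabins.
Each m² of panel replacing the walls (plaster on lath) adds (0.90 − 0.06) = 0.84 sabins.
Panel area = 111.735 / 0.84 = 133.0 m².

133.0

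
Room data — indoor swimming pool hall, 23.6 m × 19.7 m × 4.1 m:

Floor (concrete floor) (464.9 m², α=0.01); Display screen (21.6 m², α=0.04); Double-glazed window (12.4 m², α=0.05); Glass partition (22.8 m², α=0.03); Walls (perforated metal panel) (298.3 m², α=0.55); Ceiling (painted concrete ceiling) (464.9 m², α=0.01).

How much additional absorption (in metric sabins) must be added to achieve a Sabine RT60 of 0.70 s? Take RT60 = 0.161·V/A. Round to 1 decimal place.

262.9 sabins

Total absorption A₁ = 464.9*0.01 + 21.6*0.04 + 12.4*0.05 + 22.8*0.03 + 298.3*0.55 + 464.9*0.01
  = 4.649 + 0.864 + 0.620 + 0.684 + 164.065 + 4.649 = 175.531 m² sabins.
For T = 0.70 s, need A₂ = 0.161·V/T = 0.161·1906.172/0.70 = 438.420 sabins.
ΔA = A₂ − A₁ = 438.420 − 175.531 = 262.9 sabins.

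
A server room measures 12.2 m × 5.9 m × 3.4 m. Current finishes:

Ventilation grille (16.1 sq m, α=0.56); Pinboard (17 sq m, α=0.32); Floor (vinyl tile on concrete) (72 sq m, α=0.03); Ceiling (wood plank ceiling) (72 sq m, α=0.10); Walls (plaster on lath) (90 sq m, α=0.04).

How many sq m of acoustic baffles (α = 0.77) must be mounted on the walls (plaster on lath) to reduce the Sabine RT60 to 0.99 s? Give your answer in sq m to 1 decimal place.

Equivalent absorption area: A₁ = 16.1*0.56 + 17*0.32 + 72*0.03 + 72*0.10 + 90*0.04 = 27.416 sq m.
V = 244.732 m³. Target absorption A₂ = 0.161 × 244.732 / 0.99 = 39.800 sabins.
ΔA needed = 39.800 − 27.416 = 12.384 sabins.
Each sq m of panel replacing the walls (plaster on lath) adds (0.77 − 0.04) = 0.73 sabins.
Panel area = 12.384 / 0.73 = 17.0 sq m.

17.0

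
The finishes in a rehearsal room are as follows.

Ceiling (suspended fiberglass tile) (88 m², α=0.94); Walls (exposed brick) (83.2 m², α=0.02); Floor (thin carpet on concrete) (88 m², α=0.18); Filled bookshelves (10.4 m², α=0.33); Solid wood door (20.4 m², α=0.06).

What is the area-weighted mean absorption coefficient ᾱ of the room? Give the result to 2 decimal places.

Total surface area S = 290.0 m².
A = 88*0.94 + 83.2*0.02 + 88*0.18 + 10.4*0.33 + 20.4*0.06 = 104.880 sabins.
ᾱ = A/S = 0.36.

0.36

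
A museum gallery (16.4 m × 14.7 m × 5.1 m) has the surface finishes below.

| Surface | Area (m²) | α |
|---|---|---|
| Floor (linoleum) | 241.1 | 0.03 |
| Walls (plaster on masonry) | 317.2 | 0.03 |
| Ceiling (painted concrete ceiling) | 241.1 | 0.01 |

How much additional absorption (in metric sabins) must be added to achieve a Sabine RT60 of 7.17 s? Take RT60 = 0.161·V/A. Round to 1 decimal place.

8.4 sabins

Equivalent absorption area: A₁ = 241.1*0.03 + 317.2*0.03 + 241.1*0.01 = 19.160 m².
For T = 7.17 s, need A₂ = 0.161·V/T = 0.161·1229.508/7.17 = 27.608 sabins.
ΔA = A₂ − A₁ = 27.608 − 19.160 = 8.4 sabins.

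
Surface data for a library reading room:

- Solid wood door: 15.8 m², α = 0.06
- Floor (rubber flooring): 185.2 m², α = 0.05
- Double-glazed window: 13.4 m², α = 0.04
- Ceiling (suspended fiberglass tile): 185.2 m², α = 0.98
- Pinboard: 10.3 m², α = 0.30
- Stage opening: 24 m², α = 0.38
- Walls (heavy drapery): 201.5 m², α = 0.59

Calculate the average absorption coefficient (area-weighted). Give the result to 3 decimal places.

Total surface area S = 635.4 m².
Weighted sum Σ Sα = 323.335.
ᾱ = A/S = 0.509.

0.509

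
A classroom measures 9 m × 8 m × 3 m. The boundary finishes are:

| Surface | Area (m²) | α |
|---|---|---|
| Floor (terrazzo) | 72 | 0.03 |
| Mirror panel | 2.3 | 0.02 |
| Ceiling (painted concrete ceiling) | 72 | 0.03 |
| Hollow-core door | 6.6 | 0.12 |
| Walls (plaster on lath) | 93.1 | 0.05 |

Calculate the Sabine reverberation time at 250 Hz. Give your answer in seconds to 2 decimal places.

3.54 s

Total absorption A = 72·0.03 + 2.3·0.02 + 72·0.03 + 6.6·0.12 + 93.1·0.05
  = 2.160 + 0.046 + 2.160 + 0.792 + 4.655 = 9.813 m² sabins.
V = 9·8·3 = 216 m³.
Sabine: RT60 = 0.161 × 216 / 9.813 = 3.54 s.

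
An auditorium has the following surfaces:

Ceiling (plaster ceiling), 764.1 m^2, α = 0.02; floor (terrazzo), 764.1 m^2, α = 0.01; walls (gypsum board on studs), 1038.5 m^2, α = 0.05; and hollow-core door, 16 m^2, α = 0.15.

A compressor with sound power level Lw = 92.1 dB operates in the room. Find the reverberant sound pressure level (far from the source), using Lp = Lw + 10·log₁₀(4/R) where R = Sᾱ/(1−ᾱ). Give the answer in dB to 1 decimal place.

79.1 dB

Σ(Sᵢαᵢ) = 764.1×0.02 + 764.1×0.01 + 1038.5×0.05 + 16×0.15 = 77.248; total area S = 2582.7 m^2.
ᾱ = 0.0299, so room constant R = A/(1−ᾱ) = 79.629 m^2.
Lp = 92.1 + 10·log₁₀(4/79.629) = 92.1 + (-12.99) = 79.1 dB.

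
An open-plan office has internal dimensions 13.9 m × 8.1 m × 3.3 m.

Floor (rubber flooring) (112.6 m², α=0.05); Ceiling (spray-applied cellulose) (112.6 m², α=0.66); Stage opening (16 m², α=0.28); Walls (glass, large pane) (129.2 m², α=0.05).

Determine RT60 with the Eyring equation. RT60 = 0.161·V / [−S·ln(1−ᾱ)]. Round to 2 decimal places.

S = Σ Sᵢ = 370.4 m².
Absorption A = 112.6·0.05 + 112.6·0.66 + 16·0.28 + 129.2·0.05 = 90.886 sabins.
Mean coefficient ᾱ = A/S = 0.2454.
−S·ln(1−ᾱ) = −370.4 × ln(1 − 0.2454) = 104.293.
V = 13.9 × 8.1 × 3.3 = 371.547 m³.
T = 0.161·V/[−S·ln(1−ᾱ)] = 0.161·371.547/104.293 = 0.57 s.

0.57 seconds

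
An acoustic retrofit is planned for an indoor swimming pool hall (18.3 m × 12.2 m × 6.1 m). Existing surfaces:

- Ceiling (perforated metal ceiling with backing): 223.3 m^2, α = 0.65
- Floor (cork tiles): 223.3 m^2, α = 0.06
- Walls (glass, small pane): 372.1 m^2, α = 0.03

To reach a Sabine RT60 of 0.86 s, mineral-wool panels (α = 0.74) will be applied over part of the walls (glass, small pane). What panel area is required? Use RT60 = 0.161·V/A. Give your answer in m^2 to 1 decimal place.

120.1

Equivalent absorption area: A₁ = 223.3*0.65 + 223.3*0.06 + 372.1*0.03 = 169.706 m^2.
V = 1361.886 m³. Target absorption A₂ = 0.161 × 1361.886 / 0.86 = 254.958 sabins.
ΔA needed = 254.958 − 169.706 = 85.252 sabins.
Net gain per m^2: Δα = 0.74 − 0.03 = 0.71.
Area = ΔA/Δα = 85.252/0.71 = 120.1 m^2.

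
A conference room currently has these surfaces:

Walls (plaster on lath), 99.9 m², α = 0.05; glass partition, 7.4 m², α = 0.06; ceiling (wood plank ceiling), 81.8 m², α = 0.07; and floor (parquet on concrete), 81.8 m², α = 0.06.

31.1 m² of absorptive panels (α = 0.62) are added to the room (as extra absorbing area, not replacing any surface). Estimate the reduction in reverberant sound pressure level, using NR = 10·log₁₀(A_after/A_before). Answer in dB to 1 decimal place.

Summing Sᵢαᵢ: 4.995 + 0.444 + 5.726 + 4.908 → A_before = 16.073 sabins.
Treatment contributes 31.1·0.62 = 19.282 sabins.
A_after = 16.073 + 19.282 = 35.355 sabins.
NR = 10·log₁₀(35.355/16.073) = 3.4 dB.

3.4 dB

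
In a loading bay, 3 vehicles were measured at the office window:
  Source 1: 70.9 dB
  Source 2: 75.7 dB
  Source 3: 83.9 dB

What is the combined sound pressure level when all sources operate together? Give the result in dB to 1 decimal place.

Converting to relative power and adding: 10^(70.9/10) + 10^(75.7/10) + 10^(83.9/10) = 2.949e+08.
Back to dB: 10·log₁₀ Σ = 84.7 dB.

84.7 dB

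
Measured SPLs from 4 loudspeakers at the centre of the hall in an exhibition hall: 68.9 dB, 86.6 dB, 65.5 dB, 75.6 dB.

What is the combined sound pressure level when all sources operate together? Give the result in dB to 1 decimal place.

87.0 dB

Sum in the linear (power) domain: Σ 10^(Lᵢ/10) = 10^(68.9/10) + 10^(86.6/10) + 10^(65.5/10) + 10^(75.6/10) = 5.047e+08.
Combined level = 10 log₁₀(5.047e+08) = 87.0 dB.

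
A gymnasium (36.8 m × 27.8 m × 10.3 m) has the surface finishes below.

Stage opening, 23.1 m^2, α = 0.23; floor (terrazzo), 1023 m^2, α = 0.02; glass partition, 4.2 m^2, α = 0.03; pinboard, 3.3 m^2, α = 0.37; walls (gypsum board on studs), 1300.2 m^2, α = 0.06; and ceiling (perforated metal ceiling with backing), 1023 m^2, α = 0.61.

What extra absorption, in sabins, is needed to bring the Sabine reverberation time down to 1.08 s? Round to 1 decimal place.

841.7 sabins

A₁ = Σ Sᵢαᵢ = 23.1*0.23 + 1023*0.02 + 4.2*0.03 + 3.3*0.37 + 1300.2*0.06 + 1023*0.61 = 729.162 sabins.
Target A₂ = 0.161·10537.312/1.08 = 1570.840 sabins (V = 10537.312 m³).
Shortfall: 1570.840 − 729.162 = 841.7 sabins.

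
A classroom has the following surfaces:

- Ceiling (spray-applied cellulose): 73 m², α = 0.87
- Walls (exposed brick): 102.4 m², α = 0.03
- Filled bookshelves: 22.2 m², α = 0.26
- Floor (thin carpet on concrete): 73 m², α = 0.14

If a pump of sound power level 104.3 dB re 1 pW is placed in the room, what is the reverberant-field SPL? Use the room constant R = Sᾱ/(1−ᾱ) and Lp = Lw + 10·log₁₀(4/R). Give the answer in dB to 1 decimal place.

89.6 dB

A = 82.574 sabins; S = 270.6 m².
ᾱ = 0.3052, so room constant R = A/(1−ᾱ) = 118.846 m².
Lp = 104.3 + 10·log₁₀(4/118.846) = 104.3 + (-14.73) = 89.6 dB.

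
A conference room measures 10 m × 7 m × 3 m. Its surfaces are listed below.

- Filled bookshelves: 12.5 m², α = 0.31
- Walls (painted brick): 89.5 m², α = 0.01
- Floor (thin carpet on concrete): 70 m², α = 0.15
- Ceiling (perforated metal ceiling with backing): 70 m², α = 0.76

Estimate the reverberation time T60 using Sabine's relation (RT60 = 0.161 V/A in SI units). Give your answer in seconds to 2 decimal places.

Equivalent absorption area: A = 12.5*0.31 + 89.5*0.01 + 70*0.15 + 70*0.76 = 68.470 m².
Room volume: 210 m³.
RT60 = 0.161 · V / A = 0.161 × 210 / 68.470 = 0.49 s.

0.49 s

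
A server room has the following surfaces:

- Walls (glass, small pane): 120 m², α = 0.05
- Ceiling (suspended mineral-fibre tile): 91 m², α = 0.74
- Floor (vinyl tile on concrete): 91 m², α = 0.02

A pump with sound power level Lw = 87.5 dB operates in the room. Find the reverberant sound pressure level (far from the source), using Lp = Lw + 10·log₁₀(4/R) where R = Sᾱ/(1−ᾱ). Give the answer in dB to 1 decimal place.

73.5 dB

A = 75.160 sabins; S = 302.0 m².
ᾱ = 0.2489, so room constant R = A/(1−ᾱ) = 100.067 m².
Lp = 87.5 + 10·log₁₀(4/100.067) = 87.5 + (-13.98) = 73.5 dB.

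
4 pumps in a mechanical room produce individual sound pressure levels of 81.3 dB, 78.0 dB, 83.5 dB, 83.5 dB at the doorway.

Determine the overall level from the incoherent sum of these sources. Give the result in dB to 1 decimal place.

88.1 dB

Σ 10^(Lᵢ/10) = 6.457e+08.
Back to dB: 10·log₁₀ Σ = 88.1 dB.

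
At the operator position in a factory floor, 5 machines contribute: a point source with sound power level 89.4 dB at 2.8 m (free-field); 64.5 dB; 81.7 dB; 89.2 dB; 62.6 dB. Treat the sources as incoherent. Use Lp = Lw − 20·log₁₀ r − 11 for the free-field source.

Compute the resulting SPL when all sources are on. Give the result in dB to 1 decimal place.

90.0 dB

Source at 2.8 m: Lp = 89.4 − 20·log₁₀(2.8) − 11 = 69.5 dB.
Converting to relative power and adding: 10^(69.5/10) + 10^(64.5/10) + 10^(81.7/10) + 10^(89.2/10) + 10^(62.6/10) = 9.932e+08.
Combined level = 10 log₁₀(9.932e+08) = 90.0 dB.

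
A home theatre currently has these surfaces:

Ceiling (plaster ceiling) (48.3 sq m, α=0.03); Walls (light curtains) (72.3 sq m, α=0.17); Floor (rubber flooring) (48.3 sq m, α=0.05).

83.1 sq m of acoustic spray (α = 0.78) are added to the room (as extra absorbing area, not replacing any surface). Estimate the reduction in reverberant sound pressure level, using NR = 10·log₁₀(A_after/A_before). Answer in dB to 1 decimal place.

Equivalent absorption area: A_before = 48.3·0.03 + 72.3·0.17 + 48.3·0.05 = 16.155 sq m.
Treatment contributes 83.1·0.78 = 64.818 sabins.
A_after = 16.155 + 64.818 = 80.973 sabins.
Reduction = 10 log₁₀(A_after/A_before) = 10 log₁₀(5.0123) = 7.0 dB.

7.0 dB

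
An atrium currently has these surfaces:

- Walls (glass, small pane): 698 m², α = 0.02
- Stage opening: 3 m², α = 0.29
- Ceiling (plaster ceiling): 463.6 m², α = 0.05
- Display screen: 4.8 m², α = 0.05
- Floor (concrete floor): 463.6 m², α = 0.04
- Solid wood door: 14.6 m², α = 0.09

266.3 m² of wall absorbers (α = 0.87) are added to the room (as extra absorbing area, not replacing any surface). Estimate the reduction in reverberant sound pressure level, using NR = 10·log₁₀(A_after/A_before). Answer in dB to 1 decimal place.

7.0 dB

A_before = Σ Sᵢαᵢ = 698*0.02 + 3*0.29 + 463.6*0.05 + 4.8*0.05 + 463.6*0.04 + 14.6*0.09 = 58.108 sabins.
Treatment contributes 266.3·0.87 = 231.681 sabins.
New total A_after = 289.789 sabins.
NR = 10·log₁₀(289.789/58.108) = 7.0 dB.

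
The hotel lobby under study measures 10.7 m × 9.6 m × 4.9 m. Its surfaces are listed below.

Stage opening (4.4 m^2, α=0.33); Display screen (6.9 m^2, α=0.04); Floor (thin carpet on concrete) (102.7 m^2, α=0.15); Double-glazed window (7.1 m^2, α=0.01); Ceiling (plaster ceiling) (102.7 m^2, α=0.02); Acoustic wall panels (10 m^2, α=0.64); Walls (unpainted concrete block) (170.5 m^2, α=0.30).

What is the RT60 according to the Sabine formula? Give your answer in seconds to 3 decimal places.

1.055 s

A = Σ Sᵢαᵢ = 4.4×0.33 + 6.9×0.04 + 102.7×0.15 + 7.1×0.01 + 102.7×0.02 + 10×0.64 + 170.5×0.30 = 76.808 sabins.
Room volume: 503.328 m³.
Sabine: RT60 = 0.161 × 503.328 / 76.808 = 1.055 s.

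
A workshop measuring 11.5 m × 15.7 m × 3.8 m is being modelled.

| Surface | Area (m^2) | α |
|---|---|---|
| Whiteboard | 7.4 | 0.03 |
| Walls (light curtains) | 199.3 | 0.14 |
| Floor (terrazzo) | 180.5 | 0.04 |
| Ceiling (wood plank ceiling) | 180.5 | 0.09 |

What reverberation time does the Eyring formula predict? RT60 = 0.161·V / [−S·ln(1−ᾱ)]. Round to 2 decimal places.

S = Σ Sᵢ = 567.7 m^2.
Σ(Sᵢαᵢ) = 7.4·0.03 + 199.3·0.14 + 180.5·0.04 + 180.5·0.09 = 51.589.
ᾱ = 51.589 / 567.7 = 0.0909.
Eyring denominator: −S ln(1−ᾱ) = 54.102.
V = 11.5 × 15.7 × 3.8 = 686.09 m³.
RT60 = 0.161 × 686.09 / 54.102 = 2.04 s.

2.04 s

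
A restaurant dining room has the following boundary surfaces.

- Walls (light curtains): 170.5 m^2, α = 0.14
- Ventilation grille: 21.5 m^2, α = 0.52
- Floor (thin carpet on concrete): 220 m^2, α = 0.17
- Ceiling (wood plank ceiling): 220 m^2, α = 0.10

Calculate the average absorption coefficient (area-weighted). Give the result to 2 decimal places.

0.15

S = Σ Sᵢ = 170.5 + 21.5 + 220 + 220 = 632.0 m^2.
Weighted sum Σ Sα = 94.450.
ᾱ = A/S = 0.15.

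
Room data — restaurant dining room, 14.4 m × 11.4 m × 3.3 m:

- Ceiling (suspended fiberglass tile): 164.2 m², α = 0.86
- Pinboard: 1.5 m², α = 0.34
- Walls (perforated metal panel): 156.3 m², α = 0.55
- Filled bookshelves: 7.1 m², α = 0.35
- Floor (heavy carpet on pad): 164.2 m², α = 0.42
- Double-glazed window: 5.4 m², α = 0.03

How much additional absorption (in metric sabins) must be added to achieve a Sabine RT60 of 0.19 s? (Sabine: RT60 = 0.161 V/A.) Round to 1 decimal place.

159.7 sabins

Equivalent absorption area: A₁ = 164.2·0.86 + 1.5·0.34 + 156.3·0.55 + 7.1·0.35 + 164.2·0.42 + 5.4·0.03 = 299.298 m².
V = 541.728 m³. Required absorption A₂ = 0.161 × 541.728 / 0.19 = 459.043 sabins.
ΔA = A₂ − A₁ = 459.043 − 299.298 = 159.7 sabins.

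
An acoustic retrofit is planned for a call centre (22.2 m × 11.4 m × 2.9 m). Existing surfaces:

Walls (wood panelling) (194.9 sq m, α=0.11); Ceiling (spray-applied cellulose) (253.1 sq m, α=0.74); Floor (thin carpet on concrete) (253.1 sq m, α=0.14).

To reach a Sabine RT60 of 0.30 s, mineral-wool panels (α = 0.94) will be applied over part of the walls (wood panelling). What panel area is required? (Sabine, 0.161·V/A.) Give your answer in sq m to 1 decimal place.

180.4

A₁ = Σ Sᵢαᵢ = 194.9×0.11 + 253.1×0.74 + 253.1×0.14 = 244.167 sabins.
Required A₂ = 0.161·733.932/0.30 = 393.877 sabins.
ΔA needed = 393.877 − 244.167 = 149.710 sabins.
Each sq m of panel replacing the walls (wood panelling) adds (0.94 − 0.11) = 0.83 sabins.
Area = ΔA/Δα = 149.710/0.83 = 180.4 sq m.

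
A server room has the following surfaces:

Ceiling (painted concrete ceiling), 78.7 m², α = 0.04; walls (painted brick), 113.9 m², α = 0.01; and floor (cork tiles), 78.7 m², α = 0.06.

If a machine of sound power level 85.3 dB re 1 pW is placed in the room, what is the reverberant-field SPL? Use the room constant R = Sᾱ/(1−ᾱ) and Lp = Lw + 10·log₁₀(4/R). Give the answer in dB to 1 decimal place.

81.6 dB

Σ(Sᵢαᵢ) = 78.7×0.04 + 113.9×0.01 + 78.7×0.06 = 9.009; total area S = 271.3 m².
ᾱ = 9.009/271.3 = 0.0332; R = Sᾱ/(1−ᾱ) = 9.009/(1−0.0332) = 9.318 m².
Lp = Lw + 10 log₁₀(4/R) = 85.3 -3.67 = 81.6 dB.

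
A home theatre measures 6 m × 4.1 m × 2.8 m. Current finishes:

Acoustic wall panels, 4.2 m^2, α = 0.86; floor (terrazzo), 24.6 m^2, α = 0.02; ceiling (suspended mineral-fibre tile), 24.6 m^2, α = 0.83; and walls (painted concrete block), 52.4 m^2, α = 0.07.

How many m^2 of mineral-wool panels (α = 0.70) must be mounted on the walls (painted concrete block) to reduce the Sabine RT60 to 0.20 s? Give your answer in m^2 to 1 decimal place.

Total absorption A₁ = 4.2·0.86 + 24.6·0.02 + 24.6·0.83 + 52.4·0.07
  = 3.612 + 0.492 + 20.418 + 3.668 = 28.190 m^2 sabins.
Required A₂ = 0.161·68.88/0.20 = 55.448 sabins.
ΔA needed = 55.448 − 28.190 = 27.258 sabins.
Each m^2 of panel replacing the walls (painted concrete block) adds (0.70 − 0.07) = 0.63 sabins.
Area = ΔA/Δα = 27.258/0.63 = 43.3 m^2.

43.3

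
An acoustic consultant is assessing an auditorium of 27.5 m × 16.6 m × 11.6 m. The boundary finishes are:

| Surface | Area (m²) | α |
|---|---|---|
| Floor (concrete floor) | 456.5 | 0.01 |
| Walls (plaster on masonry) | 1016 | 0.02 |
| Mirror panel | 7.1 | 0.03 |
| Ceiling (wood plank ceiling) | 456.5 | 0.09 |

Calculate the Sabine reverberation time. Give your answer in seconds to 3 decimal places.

12.882 sec

A = Σ Sᵢαᵢ = 456.5·0.01 + 1016·0.02 + 7.1·0.03 + 456.5·0.09 = 66.183 sabins.
Volume V = 27.5 × 16.6 × 11.6 = 5295.4 m³.
T = 0.161 V/A = 0.161·5295.4/66.183 = 12.882 s.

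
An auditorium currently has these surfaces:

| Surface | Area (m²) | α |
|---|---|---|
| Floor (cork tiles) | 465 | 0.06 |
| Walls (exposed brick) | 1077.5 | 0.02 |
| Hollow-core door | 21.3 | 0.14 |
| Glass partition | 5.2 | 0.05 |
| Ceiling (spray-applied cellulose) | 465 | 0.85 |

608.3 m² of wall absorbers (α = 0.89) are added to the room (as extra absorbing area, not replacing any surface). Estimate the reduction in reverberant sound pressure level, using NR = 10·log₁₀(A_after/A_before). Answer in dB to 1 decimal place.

A_before = Σ Sᵢαᵢ = 465*0.06 + 1077.5*0.02 + 21.3*0.14 + 5.2*0.05 + 465*0.85 = 447.942 sabins.
Added absorption = 608.3 × 0.89 = 541.387 sabins.
New total A_after = 989.329 sabins.
Reduction = 10 log₁₀(A_after/A_before) = 10 log₁₀(2.2086) = 3.4 dB.

3.4 dB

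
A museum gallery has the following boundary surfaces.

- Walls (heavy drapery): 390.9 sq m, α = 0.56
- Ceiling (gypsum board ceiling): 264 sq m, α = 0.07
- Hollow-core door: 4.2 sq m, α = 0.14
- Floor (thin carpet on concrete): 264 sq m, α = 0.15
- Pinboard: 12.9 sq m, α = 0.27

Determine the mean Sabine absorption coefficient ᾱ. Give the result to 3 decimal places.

0.300

Total surface area S = 936.0 sq m.
A = 390.9×0.56 + 264×0.07 + 4.2×0.14 + 264×0.15 + 12.9×0.27 = 281.055 sabins.
ᾱ = 281.055 / 936.0 = 0.300.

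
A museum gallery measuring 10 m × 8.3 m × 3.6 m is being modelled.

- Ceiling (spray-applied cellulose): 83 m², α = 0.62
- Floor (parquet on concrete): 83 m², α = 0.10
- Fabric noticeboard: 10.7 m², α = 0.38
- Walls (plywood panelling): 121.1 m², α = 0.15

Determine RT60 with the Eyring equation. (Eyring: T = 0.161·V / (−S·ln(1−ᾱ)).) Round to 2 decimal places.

S = Σ Sᵢ = 297.8 m².
Absorption A = 83×0.62 + 83×0.10 + 10.7×0.38 + 121.1×0.15 = 81.991 sabins.
Mean coefficient ᾱ = A/S = 0.2753.
Eyring denominator: −S ln(1−ᾱ) = 95.891.
V = 10 × 8.3 × 3.6 = 298.8 m³.
RT60 = 0.161 × 298.8 / 95.891 = 0.50 s.

0.50 s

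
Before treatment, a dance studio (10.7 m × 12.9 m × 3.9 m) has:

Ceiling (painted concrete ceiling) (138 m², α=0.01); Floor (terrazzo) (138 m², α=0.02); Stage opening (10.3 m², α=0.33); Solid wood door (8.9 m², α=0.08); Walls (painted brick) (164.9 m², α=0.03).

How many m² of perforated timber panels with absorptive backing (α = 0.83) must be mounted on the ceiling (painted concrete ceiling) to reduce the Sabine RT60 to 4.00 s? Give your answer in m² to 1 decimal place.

Summing Sᵢαᵢ: 1.380 + 2.760 + 3.399 + 0.712 + 4.947 → A₁ = 13.198 sabins.
V = 538.317 m³. Target absorption A₂ = 0.161 × 538.317 / 4.00 = 21.667 sabins.
Absorption to add: 21.667 − 13.198 = 8.469 sabins.
Each m² of panel replacing the ceiling (painted concrete ceiling) adds (0.83 − 0.01) = 0.82 sabins.
Area = ΔA/Δα = 8.469/0.82 = 10.3 m².

10.3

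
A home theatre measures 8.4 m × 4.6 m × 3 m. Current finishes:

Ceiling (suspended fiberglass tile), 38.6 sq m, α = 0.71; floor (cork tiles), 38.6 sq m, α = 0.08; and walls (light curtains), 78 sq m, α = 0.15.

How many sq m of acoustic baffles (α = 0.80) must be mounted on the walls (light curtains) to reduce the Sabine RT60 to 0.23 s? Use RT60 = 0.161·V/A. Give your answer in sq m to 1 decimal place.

59.9

Summing Sᵢαᵢ: 27.406 + 3.088 + 11.700 → A₁ = 42.194 sabins.
Required A₂ = 0.161·115.92/0.23 = 81.144 sabins.
ΔA needed = 81.144 − 42.194 = 38.950 sabins.
Net gain per sq m: Δα = 0.80 − 0.15 = 0.65.
Area = ΔA/Δα = 38.950/0.65 = 59.9 sq m.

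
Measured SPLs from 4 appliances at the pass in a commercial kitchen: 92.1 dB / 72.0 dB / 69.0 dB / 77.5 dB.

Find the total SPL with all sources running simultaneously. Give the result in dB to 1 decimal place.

92.3 dB

Converting to relative power and adding: 10^(92.1/10) + 10^(72.0/10) + 10^(69.0/10) + 10^(77.5/10) = 1.702e+09.
Back to dB: 10·log₁₀ Σ = 92.3 dB.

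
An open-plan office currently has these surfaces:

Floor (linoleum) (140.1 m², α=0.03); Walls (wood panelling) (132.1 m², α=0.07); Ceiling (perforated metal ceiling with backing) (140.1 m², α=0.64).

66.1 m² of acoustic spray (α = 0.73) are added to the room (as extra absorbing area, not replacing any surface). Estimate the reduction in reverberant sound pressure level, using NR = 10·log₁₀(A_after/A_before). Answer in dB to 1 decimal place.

1.7 dB

A_before = Σ Sᵢαᵢ = 140.1×0.03 + 132.1×0.07 + 140.1×0.64 = 103.114 sabins.
Treatment contributes 66.1·0.73 = 48.253 sabins.
New total A_after = 151.367 sabins.
Reduction = 10 log₁₀(A_after/A_before) = 10 log₁₀(1.4680) = 1.7 dB.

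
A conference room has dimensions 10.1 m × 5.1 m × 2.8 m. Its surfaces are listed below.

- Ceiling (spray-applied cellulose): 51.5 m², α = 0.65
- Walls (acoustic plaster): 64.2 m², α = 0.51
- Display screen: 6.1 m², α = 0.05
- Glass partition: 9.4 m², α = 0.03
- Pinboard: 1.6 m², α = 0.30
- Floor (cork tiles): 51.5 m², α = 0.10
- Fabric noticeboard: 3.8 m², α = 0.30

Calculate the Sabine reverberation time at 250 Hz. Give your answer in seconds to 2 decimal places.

A = Σ Sᵢαᵢ = 51.5·0.65 + 64.2·0.51 + 6.1·0.05 + 9.4·0.03 + 1.6·0.30 + 51.5·0.10 + 3.8·0.30 = 73.574 sabins.
Volume V = 10.1 × 5.1 × 2.8 = 144.228 m³.
Sabine: RT60 = 0.161 × 144.228 / 73.574 = 0.32 s.

0.32 s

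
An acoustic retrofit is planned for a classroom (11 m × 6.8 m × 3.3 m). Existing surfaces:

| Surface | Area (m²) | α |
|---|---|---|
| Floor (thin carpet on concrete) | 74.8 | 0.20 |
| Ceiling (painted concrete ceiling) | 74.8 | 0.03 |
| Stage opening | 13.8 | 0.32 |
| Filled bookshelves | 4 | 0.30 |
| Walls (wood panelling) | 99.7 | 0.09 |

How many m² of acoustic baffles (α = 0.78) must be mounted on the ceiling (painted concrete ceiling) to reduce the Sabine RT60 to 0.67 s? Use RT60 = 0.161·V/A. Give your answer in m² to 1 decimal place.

Total absorption A₁ = 74.8*0.20 + 74.8*0.03 + 13.8*0.32 + 4*0.30 + 99.7*0.09
  = 14.960 + 2.244 + 4.416 + 1.200 + 8.973 = 31.793 m² sabins.
Required A₂ = 0.161·246.84/0.67 = 59.315 sabins.
ΔA needed = 59.315 − 31.793 = 27.522 sabins.
Each m² of panel replacing the ceiling (painted concrete ceiling) adds (0.78 − 0.03) = 0.75 sabins.
Area = ΔA/Δα = 27.522/0.75 = 36.7 m².

36.7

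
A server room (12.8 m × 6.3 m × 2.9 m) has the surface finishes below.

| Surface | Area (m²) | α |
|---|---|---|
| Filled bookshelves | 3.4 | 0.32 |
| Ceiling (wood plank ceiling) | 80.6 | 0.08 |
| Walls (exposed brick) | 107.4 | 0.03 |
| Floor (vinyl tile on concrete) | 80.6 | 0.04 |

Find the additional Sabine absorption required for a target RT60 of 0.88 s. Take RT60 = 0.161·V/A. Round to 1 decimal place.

A₁ = Σ Sᵢαᵢ = 3.4×0.32 + 80.6×0.08 + 107.4×0.03 + 80.6×0.04 = 13.982 sabins.
For T = 0.88 s, need A₂ = 0.161·V/T = 0.161·233.856/0.88 = 42.785 sabins.
Shortfall: 42.785 − 13.982 = 28.8 sabins.

28.8 sabins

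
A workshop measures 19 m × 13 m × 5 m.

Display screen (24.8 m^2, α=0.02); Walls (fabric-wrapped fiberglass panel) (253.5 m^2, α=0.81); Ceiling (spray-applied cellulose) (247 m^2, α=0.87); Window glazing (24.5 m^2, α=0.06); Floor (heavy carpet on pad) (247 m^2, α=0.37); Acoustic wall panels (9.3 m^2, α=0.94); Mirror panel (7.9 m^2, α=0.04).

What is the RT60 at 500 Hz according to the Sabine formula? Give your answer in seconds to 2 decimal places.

0.38 s

Total absorption A = 24.8*0.02 + 253.5*0.81 + 247*0.87 + 24.5*0.06 + 247*0.37 + 9.3*0.94 + 7.9*0.04
  = 0.496 + 205.335 + 214.890 + 1.470 + 91.390 + 8.742 + 0.316 = 522.639 m^2 sabins.
Volume V = 19 × 13 × 5 = 1235 m³.
T = 0.161 V/A = 0.161·1235/522.639 = 0.38 s.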